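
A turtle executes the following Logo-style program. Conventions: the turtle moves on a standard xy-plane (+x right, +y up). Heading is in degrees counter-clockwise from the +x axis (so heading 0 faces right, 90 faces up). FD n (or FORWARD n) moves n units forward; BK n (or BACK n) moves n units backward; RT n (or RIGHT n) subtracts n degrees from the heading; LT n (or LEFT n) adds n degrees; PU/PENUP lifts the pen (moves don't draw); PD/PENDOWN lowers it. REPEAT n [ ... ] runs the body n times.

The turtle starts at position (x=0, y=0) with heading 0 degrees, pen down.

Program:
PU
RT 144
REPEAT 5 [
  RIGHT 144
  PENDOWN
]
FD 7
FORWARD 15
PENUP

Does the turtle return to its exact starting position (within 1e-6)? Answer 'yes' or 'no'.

Answer: no

Derivation:
Executing turtle program step by step:
Start: pos=(0,0), heading=0, pen down
PU: pen up
RT 144: heading 0 -> 216
REPEAT 5 [
  -- iteration 1/5 --
  RT 144: heading 216 -> 72
  PD: pen down
  -- iteration 2/5 --
  RT 144: heading 72 -> 288
  PD: pen down
  -- iteration 3/5 --
  RT 144: heading 288 -> 144
  PD: pen down
  -- iteration 4/5 --
  RT 144: heading 144 -> 0
  PD: pen down
  -- iteration 5/5 --
  RT 144: heading 0 -> 216
  PD: pen down
]
FD 7: (0,0) -> (-5.663,-4.114) [heading=216, draw]
FD 15: (-5.663,-4.114) -> (-17.798,-12.931) [heading=216, draw]
PU: pen up
Final: pos=(-17.798,-12.931), heading=216, 2 segment(s) drawn

Start position: (0, 0)
Final position: (-17.798, -12.931)
Distance = 22; >= 1e-6 -> NOT closed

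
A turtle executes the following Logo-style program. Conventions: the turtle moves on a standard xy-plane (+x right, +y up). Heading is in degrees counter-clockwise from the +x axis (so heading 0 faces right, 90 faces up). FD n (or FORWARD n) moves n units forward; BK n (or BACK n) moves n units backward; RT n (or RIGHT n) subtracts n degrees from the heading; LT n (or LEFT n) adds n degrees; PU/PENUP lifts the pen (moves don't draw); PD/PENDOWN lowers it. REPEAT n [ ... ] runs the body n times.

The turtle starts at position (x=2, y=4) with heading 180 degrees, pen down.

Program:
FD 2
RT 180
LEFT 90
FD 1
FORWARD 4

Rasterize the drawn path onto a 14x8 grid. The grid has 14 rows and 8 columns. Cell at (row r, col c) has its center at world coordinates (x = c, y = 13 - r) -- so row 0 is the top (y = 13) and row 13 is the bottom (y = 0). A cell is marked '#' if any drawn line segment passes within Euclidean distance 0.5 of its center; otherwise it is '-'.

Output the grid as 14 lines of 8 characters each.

Segment 0: (2,4) -> (0,4)
Segment 1: (0,4) -> (0,5)
Segment 2: (0,5) -> (0,9)

Answer: --------
--------
--------
--------
#-------
#-------
#-------
#-------
#-------
###-----
--------
--------
--------
--------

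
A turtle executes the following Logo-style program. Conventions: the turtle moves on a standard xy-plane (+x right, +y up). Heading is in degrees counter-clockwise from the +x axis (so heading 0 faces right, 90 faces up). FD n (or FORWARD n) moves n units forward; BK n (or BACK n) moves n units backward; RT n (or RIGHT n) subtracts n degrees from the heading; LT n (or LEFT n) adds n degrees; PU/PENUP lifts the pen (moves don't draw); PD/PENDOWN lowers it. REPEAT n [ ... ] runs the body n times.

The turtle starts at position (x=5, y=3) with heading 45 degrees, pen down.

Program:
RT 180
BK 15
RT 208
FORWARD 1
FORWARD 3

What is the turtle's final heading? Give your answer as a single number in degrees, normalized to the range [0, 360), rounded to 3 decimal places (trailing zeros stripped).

Answer: 17

Derivation:
Executing turtle program step by step:
Start: pos=(5,3), heading=45, pen down
RT 180: heading 45 -> 225
BK 15: (5,3) -> (15.607,13.607) [heading=225, draw]
RT 208: heading 225 -> 17
FD 1: (15.607,13.607) -> (16.563,13.899) [heading=17, draw]
FD 3: (16.563,13.899) -> (19.432,14.776) [heading=17, draw]
Final: pos=(19.432,14.776), heading=17, 3 segment(s) drawn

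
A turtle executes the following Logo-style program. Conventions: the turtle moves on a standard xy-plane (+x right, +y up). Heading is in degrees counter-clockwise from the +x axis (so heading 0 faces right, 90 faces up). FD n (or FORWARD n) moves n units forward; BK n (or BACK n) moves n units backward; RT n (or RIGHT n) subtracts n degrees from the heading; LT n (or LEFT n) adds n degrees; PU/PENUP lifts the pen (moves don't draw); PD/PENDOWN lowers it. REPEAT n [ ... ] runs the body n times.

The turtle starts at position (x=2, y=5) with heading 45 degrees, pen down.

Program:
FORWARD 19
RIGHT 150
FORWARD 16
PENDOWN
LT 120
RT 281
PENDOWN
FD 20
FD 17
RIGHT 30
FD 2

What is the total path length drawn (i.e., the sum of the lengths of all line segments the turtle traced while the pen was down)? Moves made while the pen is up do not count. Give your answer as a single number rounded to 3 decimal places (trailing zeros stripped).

Answer: 74

Derivation:
Executing turtle program step by step:
Start: pos=(2,5), heading=45, pen down
FD 19: (2,5) -> (15.435,18.435) [heading=45, draw]
RT 150: heading 45 -> 255
FD 16: (15.435,18.435) -> (11.294,2.98) [heading=255, draw]
PD: pen down
LT 120: heading 255 -> 15
RT 281: heading 15 -> 94
PD: pen down
FD 20: (11.294,2.98) -> (9.899,22.931) [heading=94, draw]
FD 17: (9.899,22.931) -> (8.713,39.89) [heading=94, draw]
RT 30: heading 94 -> 64
FD 2: (8.713,39.89) -> (9.59,41.688) [heading=64, draw]
Final: pos=(9.59,41.688), heading=64, 5 segment(s) drawn

Segment lengths:
  seg 1: (2,5) -> (15.435,18.435), length = 19
  seg 2: (15.435,18.435) -> (11.294,2.98), length = 16
  seg 3: (11.294,2.98) -> (9.899,22.931), length = 20
  seg 4: (9.899,22.931) -> (8.713,39.89), length = 17
  seg 5: (8.713,39.89) -> (9.59,41.688), length = 2
Total = 74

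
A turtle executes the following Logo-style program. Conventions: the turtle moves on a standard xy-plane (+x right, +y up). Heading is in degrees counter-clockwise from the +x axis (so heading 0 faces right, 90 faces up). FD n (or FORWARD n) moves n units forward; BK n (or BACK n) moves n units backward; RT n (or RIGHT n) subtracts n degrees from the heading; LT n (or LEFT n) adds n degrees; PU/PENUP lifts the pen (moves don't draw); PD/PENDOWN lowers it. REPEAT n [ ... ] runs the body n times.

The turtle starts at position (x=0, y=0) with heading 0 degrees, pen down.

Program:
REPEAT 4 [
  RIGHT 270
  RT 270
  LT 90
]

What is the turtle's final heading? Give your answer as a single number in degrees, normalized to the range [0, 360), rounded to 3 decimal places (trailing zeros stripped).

Answer: 0

Derivation:
Executing turtle program step by step:
Start: pos=(0,0), heading=0, pen down
REPEAT 4 [
  -- iteration 1/4 --
  RT 270: heading 0 -> 90
  RT 270: heading 90 -> 180
  LT 90: heading 180 -> 270
  -- iteration 2/4 --
  RT 270: heading 270 -> 0
  RT 270: heading 0 -> 90
  LT 90: heading 90 -> 180
  -- iteration 3/4 --
  RT 270: heading 180 -> 270
  RT 270: heading 270 -> 0
  LT 90: heading 0 -> 90
  -- iteration 4/4 --
  RT 270: heading 90 -> 180
  RT 270: heading 180 -> 270
  LT 90: heading 270 -> 0
]
Final: pos=(0,0), heading=0, 0 segment(s) drawn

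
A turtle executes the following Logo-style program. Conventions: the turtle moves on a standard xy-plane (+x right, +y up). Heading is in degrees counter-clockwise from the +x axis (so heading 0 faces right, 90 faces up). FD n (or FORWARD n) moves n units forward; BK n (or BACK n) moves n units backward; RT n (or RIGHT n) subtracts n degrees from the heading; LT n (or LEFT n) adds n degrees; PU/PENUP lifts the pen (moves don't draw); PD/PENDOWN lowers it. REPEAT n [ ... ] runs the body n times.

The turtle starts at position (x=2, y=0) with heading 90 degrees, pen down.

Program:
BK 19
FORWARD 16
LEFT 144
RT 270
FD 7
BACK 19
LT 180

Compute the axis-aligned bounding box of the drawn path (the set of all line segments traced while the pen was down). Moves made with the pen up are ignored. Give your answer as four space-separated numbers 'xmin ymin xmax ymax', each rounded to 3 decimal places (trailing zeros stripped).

Executing turtle program step by step:
Start: pos=(2,0), heading=90, pen down
BK 19: (2,0) -> (2,-19) [heading=90, draw]
FD 16: (2,-19) -> (2,-3) [heading=90, draw]
LT 144: heading 90 -> 234
RT 270: heading 234 -> 324
FD 7: (2,-3) -> (7.663,-7.114) [heading=324, draw]
BK 19: (7.663,-7.114) -> (-7.708,4.053) [heading=324, draw]
LT 180: heading 324 -> 144
Final: pos=(-7.708,4.053), heading=144, 4 segment(s) drawn

Segment endpoints: x in {-7.708, 2, 2, 2, 7.663}, y in {-19, -7.114, -3, 0, 4.053}
xmin=-7.708, ymin=-19, xmax=7.663, ymax=4.053

Answer: -7.708 -19 7.663 4.053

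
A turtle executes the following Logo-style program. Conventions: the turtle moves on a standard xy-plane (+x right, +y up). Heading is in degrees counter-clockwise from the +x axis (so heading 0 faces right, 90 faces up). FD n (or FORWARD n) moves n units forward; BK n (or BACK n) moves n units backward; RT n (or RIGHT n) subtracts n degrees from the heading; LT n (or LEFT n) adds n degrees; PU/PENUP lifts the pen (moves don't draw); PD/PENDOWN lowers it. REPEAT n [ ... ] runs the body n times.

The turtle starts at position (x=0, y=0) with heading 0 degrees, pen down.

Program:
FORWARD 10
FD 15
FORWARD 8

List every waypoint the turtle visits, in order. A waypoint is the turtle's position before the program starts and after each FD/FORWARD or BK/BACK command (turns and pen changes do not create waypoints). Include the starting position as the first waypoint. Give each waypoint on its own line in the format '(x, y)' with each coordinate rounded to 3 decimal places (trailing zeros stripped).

Executing turtle program step by step:
Start: pos=(0,0), heading=0, pen down
FD 10: (0,0) -> (10,0) [heading=0, draw]
FD 15: (10,0) -> (25,0) [heading=0, draw]
FD 8: (25,0) -> (33,0) [heading=0, draw]
Final: pos=(33,0), heading=0, 3 segment(s) drawn
Waypoints (4 total):
(0, 0)
(10, 0)
(25, 0)
(33, 0)

Answer: (0, 0)
(10, 0)
(25, 0)
(33, 0)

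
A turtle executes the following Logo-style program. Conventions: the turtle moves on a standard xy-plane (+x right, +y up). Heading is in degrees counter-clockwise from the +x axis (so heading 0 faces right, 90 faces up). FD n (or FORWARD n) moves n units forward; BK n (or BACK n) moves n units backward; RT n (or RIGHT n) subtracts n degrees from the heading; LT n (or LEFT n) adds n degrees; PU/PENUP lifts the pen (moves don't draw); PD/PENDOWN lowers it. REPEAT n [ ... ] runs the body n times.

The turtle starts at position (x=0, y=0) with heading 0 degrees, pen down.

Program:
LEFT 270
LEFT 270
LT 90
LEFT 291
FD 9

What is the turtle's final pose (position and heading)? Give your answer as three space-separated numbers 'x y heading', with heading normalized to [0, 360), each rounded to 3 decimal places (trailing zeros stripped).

Executing turtle program step by step:
Start: pos=(0,0), heading=0, pen down
LT 270: heading 0 -> 270
LT 270: heading 270 -> 180
LT 90: heading 180 -> 270
LT 291: heading 270 -> 201
FD 9: (0,0) -> (-8.402,-3.225) [heading=201, draw]
Final: pos=(-8.402,-3.225), heading=201, 1 segment(s) drawn

Answer: -8.402 -3.225 201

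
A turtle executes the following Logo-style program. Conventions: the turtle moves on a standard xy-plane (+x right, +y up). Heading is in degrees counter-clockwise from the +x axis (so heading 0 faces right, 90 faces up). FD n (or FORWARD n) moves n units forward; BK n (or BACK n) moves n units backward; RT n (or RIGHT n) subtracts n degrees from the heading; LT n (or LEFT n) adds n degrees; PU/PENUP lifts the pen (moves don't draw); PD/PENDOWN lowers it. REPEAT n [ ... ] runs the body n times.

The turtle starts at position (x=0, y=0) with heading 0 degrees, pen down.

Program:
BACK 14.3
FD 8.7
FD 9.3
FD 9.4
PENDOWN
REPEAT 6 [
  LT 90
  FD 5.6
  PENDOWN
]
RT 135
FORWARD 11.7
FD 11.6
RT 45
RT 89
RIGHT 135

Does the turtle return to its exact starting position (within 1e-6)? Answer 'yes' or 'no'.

Answer: no

Derivation:
Executing turtle program step by step:
Start: pos=(0,0), heading=0, pen down
BK 14.3: (0,0) -> (-14.3,0) [heading=0, draw]
FD 8.7: (-14.3,0) -> (-5.6,0) [heading=0, draw]
FD 9.3: (-5.6,0) -> (3.7,0) [heading=0, draw]
FD 9.4: (3.7,0) -> (13.1,0) [heading=0, draw]
PD: pen down
REPEAT 6 [
  -- iteration 1/6 --
  LT 90: heading 0 -> 90
  FD 5.6: (13.1,0) -> (13.1,5.6) [heading=90, draw]
  PD: pen down
  -- iteration 2/6 --
  LT 90: heading 90 -> 180
  FD 5.6: (13.1,5.6) -> (7.5,5.6) [heading=180, draw]
  PD: pen down
  -- iteration 3/6 --
  LT 90: heading 180 -> 270
  FD 5.6: (7.5,5.6) -> (7.5,0) [heading=270, draw]
  PD: pen down
  -- iteration 4/6 --
  LT 90: heading 270 -> 0
  FD 5.6: (7.5,0) -> (13.1,0) [heading=0, draw]
  PD: pen down
  -- iteration 5/6 --
  LT 90: heading 0 -> 90
  FD 5.6: (13.1,0) -> (13.1,5.6) [heading=90, draw]
  PD: pen down
  -- iteration 6/6 --
  LT 90: heading 90 -> 180
  FD 5.6: (13.1,5.6) -> (7.5,5.6) [heading=180, draw]
  PD: pen down
]
RT 135: heading 180 -> 45
FD 11.7: (7.5,5.6) -> (15.773,13.873) [heading=45, draw]
FD 11.6: (15.773,13.873) -> (23.976,22.076) [heading=45, draw]
RT 45: heading 45 -> 0
RT 89: heading 0 -> 271
RT 135: heading 271 -> 136
Final: pos=(23.976,22.076), heading=136, 12 segment(s) drawn

Start position: (0, 0)
Final position: (23.976, 22.076)
Distance = 32.591; >= 1e-6 -> NOT closed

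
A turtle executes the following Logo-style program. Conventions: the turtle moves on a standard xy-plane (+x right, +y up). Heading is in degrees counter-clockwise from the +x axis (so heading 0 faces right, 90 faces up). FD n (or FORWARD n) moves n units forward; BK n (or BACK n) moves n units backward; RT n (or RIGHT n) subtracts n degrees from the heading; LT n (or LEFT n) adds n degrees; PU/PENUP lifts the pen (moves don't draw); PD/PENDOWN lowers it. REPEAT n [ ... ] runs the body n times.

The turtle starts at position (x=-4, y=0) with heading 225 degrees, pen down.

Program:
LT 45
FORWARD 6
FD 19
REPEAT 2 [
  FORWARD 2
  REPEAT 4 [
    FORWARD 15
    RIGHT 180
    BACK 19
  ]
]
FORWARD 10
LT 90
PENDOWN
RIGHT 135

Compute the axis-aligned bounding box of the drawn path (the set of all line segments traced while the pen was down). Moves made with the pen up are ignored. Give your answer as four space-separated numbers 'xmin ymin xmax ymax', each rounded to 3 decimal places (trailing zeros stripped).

Executing turtle program step by step:
Start: pos=(-4,0), heading=225, pen down
LT 45: heading 225 -> 270
FD 6: (-4,0) -> (-4,-6) [heading=270, draw]
FD 19: (-4,-6) -> (-4,-25) [heading=270, draw]
REPEAT 2 [
  -- iteration 1/2 --
  FD 2: (-4,-25) -> (-4,-27) [heading=270, draw]
  REPEAT 4 [
    -- iteration 1/4 --
    FD 15: (-4,-27) -> (-4,-42) [heading=270, draw]
    RT 180: heading 270 -> 90
    BK 19: (-4,-42) -> (-4,-61) [heading=90, draw]
    -- iteration 2/4 --
    FD 15: (-4,-61) -> (-4,-46) [heading=90, draw]
    RT 180: heading 90 -> 270
    BK 19: (-4,-46) -> (-4,-27) [heading=270, draw]
    -- iteration 3/4 --
    FD 15: (-4,-27) -> (-4,-42) [heading=270, draw]
    RT 180: heading 270 -> 90
    BK 19: (-4,-42) -> (-4,-61) [heading=90, draw]
    -- iteration 4/4 --
    FD 15: (-4,-61) -> (-4,-46) [heading=90, draw]
    RT 180: heading 90 -> 270
    BK 19: (-4,-46) -> (-4,-27) [heading=270, draw]
  ]
  -- iteration 2/2 --
  FD 2: (-4,-27) -> (-4,-29) [heading=270, draw]
  REPEAT 4 [
    -- iteration 1/4 --
    FD 15: (-4,-29) -> (-4,-44) [heading=270, draw]
    RT 180: heading 270 -> 90
    BK 19: (-4,-44) -> (-4,-63) [heading=90, draw]
    -- iteration 2/4 --
    FD 15: (-4,-63) -> (-4,-48) [heading=90, draw]
    RT 180: heading 90 -> 270
    BK 19: (-4,-48) -> (-4,-29) [heading=270, draw]
    -- iteration 3/4 --
    FD 15: (-4,-29) -> (-4,-44) [heading=270, draw]
    RT 180: heading 270 -> 90
    BK 19: (-4,-44) -> (-4,-63) [heading=90, draw]
    -- iteration 4/4 --
    FD 15: (-4,-63) -> (-4,-48) [heading=90, draw]
    RT 180: heading 90 -> 270
    BK 19: (-4,-48) -> (-4,-29) [heading=270, draw]
  ]
]
FD 10: (-4,-29) -> (-4,-39) [heading=270, draw]
LT 90: heading 270 -> 0
PD: pen down
RT 135: heading 0 -> 225
Final: pos=(-4,-39), heading=225, 21 segment(s) drawn

Segment endpoints: x in {-4, -4, -4, -4, -4, -4, -4, -4, -4, -4, -4, -4, -4, -4}, y in {-63, -61, -48, -46, -44, -42, -39, -29, -27, -25, -6, 0}
xmin=-4, ymin=-63, xmax=-4, ymax=0

Answer: -4 -63 -4 0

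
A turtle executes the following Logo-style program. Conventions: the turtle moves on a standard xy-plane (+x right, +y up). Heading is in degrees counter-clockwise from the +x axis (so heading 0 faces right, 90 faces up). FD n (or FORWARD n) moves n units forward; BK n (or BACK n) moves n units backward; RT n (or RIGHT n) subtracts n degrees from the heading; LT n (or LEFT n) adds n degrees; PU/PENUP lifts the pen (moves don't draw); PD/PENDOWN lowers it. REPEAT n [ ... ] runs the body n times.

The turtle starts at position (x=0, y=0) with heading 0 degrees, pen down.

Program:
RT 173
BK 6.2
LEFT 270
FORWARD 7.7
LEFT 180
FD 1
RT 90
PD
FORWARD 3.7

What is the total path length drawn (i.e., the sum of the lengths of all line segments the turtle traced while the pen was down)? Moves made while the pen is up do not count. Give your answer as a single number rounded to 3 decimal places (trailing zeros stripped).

Executing turtle program step by step:
Start: pos=(0,0), heading=0, pen down
RT 173: heading 0 -> 187
BK 6.2: (0,0) -> (6.154,0.756) [heading=187, draw]
LT 270: heading 187 -> 97
FD 7.7: (6.154,0.756) -> (5.215,8.398) [heading=97, draw]
LT 180: heading 97 -> 277
FD 1: (5.215,8.398) -> (5.337,7.406) [heading=277, draw]
RT 90: heading 277 -> 187
PD: pen down
FD 3.7: (5.337,7.406) -> (1.665,6.955) [heading=187, draw]
Final: pos=(1.665,6.955), heading=187, 4 segment(s) drawn

Segment lengths:
  seg 1: (0,0) -> (6.154,0.756), length = 6.2
  seg 2: (6.154,0.756) -> (5.215,8.398), length = 7.7
  seg 3: (5.215,8.398) -> (5.337,7.406), length = 1
  seg 4: (5.337,7.406) -> (1.665,6.955), length = 3.7
Total = 18.6

Answer: 18.6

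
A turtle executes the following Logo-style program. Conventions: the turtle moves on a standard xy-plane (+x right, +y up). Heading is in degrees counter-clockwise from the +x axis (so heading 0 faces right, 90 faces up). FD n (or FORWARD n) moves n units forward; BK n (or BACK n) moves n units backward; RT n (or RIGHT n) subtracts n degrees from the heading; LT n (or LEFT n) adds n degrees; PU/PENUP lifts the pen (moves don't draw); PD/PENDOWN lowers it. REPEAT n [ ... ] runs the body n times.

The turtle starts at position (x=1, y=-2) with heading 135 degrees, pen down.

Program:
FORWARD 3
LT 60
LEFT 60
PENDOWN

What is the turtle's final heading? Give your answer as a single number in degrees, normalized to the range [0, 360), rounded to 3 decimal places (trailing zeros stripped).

Answer: 255

Derivation:
Executing turtle program step by step:
Start: pos=(1,-2), heading=135, pen down
FD 3: (1,-2) -> (-1.121,0.121) [heading=135, draw]
LT 60: heading 135 -> 195
LT 60: heading 195 -> 255
PD: pen down
Final: pos=(-1.121,0.121), heading=255, 1 segment(s) drawn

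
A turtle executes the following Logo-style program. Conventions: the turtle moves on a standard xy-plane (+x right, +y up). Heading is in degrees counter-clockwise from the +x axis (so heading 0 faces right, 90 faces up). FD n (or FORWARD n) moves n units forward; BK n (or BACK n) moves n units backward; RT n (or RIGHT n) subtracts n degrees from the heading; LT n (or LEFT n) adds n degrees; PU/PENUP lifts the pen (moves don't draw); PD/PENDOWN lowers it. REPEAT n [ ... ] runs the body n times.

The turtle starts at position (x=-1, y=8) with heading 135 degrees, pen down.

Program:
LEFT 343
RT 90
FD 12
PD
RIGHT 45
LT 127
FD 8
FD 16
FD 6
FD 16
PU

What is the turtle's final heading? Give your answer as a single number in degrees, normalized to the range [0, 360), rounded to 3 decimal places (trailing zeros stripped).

Executing turtle program step by step:
Start: pos=(-1,8), heading=135, pen down
LT 343: heading 135 -> 118
RT 90: heading 118 -> 28
FD 12: (-1,8) -> (9.595,13.634) [heading=28, draw]
PD: pen down
RT 45: heading 28 -> 343
LT 127: heading 343 -> 110
FD 8: (9.595,13.634) -> (6.859,21.151) [heading=110, draw]
FD 16: (6.859,21.151) -> (1.387,36.186) [heading=110, draw]
FD 6: (1.387,36.186) -> (-0.665,41.824) [heading=110, draw]
FD 16: (-0.665,41.824) -> (-6.138,56.86) [heading=110, draw]
PU: pen up
Final: pos=(-6.138,56.86), heading=110, 5 segment(s) drawn

Answer: 110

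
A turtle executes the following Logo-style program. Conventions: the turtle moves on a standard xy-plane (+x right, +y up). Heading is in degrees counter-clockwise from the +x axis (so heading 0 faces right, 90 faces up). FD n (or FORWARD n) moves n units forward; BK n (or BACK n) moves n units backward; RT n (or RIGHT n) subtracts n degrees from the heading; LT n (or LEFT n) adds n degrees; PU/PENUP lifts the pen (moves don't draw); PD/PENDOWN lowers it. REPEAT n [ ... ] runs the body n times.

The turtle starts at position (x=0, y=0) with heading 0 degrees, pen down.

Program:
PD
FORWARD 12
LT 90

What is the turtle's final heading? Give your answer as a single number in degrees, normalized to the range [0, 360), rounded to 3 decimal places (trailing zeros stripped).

Executing turtle program step by step:
Start: pos=(0,0), heading=0, pen down
PD: pen down
FD 12: (0,0) -> (12,0) [heading=0, draw]
LT 90: heading 0 -> 90
Final: pos=(12,0), heading=90, 1 segment(s) drawn

Answer: 90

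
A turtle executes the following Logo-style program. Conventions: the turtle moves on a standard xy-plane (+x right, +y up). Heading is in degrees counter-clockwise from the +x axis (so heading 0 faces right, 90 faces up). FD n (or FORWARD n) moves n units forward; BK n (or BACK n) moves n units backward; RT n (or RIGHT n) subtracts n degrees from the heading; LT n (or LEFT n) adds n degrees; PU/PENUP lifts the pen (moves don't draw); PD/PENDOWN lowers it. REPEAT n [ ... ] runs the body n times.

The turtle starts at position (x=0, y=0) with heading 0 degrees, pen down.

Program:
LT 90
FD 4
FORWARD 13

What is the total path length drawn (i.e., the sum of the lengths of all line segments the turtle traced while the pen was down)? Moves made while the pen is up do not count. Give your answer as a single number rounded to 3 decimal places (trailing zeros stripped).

Executing turtle program step by step:
Start: pos=(0,0), heading=0, pen down
LT 90: heading 0 -> 90
FD 4: (0,0) -> (0,4) [heading=90, draw]
FD 13: (0,4) -> (0,17) [heading=90, draw]
Final: pos=(0,17), heading=90, 2 segment(s) drawn

Segment lengths:
  seg 1: (0,0) -> (0,4), length = 4
  seg 2: (0,4) -> (0,17), length = 13
Total = 17

Answer: 17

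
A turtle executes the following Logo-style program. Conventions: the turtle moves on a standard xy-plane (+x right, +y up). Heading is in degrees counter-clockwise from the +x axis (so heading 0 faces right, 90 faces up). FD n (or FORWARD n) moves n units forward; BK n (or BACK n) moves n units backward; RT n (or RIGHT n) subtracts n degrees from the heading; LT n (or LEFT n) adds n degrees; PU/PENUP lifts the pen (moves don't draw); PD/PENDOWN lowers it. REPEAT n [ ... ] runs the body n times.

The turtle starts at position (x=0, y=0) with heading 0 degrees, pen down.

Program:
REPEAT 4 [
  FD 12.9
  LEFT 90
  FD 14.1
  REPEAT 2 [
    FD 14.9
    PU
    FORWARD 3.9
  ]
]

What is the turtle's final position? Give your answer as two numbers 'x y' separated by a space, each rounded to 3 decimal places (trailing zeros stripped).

Executing turtle program step by step:
Start: pos=(0,0), heading=0, pen down
REPEAT 4 [
  -- iteration 1/4 --
  FD 12.9: (0,0) -> (12.9,0) [heading=0, draw]
  LT 90: heading 0 -> 90
  FD 14.1: (12.9,0) -> (12.9,14.1) [heading=90, draw]
  REPEAT 2 [
    -- iteration 1/2 --
    FD 14.9: (12.9,14.1) -> (12.9,29) [heading=90, draw]
    PU: pen up
    FD 3.9: (12.9,29) -> (12.9,32.9) [heading=90, move]
    -- iteration 2/2 --
    FD 14.9: (12.9,32.9) -> (12.9,47.8) [heading=90, move]
    PU: pen up
    FD 3.9: (12.9,47.8) -> (12.9,51.7) [heading=90, move]
  ]
  -- iteration 2/4 --
  FD 12.9: (12.9,51.7) -> (12.9,64.6) [heading=90, move]
  LT 90: heading 90 -> 180
  FD 14.1: (12.9,64.6) -> (-1.2,64.6) [heading=180, move]
  REPEAT 2 [
    -- iteration 1/2 --
    FD 14.9: (-1.2,64.6) -> (-16.1,64.6) [heading=180, move]
    PU: pen up
    FD 3.9: (-16.1,64.6) -> (-20,64.6) [heading=180, move]
    -- iteration 2/2 --
    FD 14.9: (-20,64.6) -> (-34.9,64.6) [heading=180, move]
    PU: pen up
    FD 3.9: (-34.9,64.6) -> (-38.8,64.6) [heading=180, move]
  ]
  -- iteration 3/4 --
  FD 12.9: (-38.8,64.6) -> (-51.7,64.6) [heading=180, move]
  LT 90: heading 180 -> 270
  FD 14.1: (-51.7,64.6) -> (-51.7,50.5) [heading=270, move]
  REPEAT 2 [
    -- iteration 1/2 --
    FD 14.9: (-51.7,50.5) -> (-51.7,35.6) [heading=270, move]
    PU: pen up
    FD 3.9: (-51.7,35.6) -> (-51.7,31.7) [heading=270, move]
    -- iteration 2/2 --
    FD 14.9: (-51.7,31.7) -> (-51.7,16.8) [heading=270, move]
    PU: pen up
    FD 3.9: (-51.7,16.8) -> (-51.7,12.9) [heading=270, move]
  ]
  -- iteration 4/4 --
  FD 12.9: (-51.7,12.9) -> (-51.7,0) [heading=270, move]
  LT 90: heading 270 -> 0
  FD 14.1: (-51.7,0) -> (-37.6,0) [heading=0, move]
  REPEAT 2 [
    -- iteration 1/2 --
    FD 14.9: (-37.6,0) -> (-22.7,0) [heading=0, move]
    PU: pen up
    FD 3.9: (-22.7,0) -> (-18.8,0) [heading=0, move]
    -- iteration 2/2 --
    FD 14.9: (-18.8,0) -> (-3.9,0) [heading=0, move]
    PU: pen up
    FD 3.9: (-3.9,0) -> (0,0) [heading=0, move]
  ]
]
Final: pos=(0,0), heading=0, 3 segment(s) drawn

Answer: 0 0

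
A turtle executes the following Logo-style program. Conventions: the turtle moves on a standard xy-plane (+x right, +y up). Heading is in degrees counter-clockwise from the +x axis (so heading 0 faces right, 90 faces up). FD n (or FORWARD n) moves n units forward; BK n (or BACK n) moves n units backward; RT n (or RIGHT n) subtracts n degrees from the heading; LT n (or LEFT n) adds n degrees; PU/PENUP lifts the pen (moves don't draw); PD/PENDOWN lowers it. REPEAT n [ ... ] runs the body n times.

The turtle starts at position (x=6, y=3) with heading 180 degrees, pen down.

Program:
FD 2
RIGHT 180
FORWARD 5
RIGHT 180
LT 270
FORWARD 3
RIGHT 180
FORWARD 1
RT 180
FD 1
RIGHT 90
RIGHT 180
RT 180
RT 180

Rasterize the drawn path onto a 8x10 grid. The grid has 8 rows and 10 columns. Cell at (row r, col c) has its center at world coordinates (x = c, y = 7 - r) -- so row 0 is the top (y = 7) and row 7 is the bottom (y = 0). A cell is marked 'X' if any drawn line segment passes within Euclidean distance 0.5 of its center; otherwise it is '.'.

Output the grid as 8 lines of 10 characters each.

Answer: ..........
.........X
.........X
.........X
....XXXXXX
..........
..........
..........

Derivation:
Segment 0: (6,3) -> (4,3)
Segment 1: (4,3) -> (9,3)
Segment 2: (9,3) -> (9,6)
Segment 3: (9,6) -> (9,5)
Segment 4: (9,5) -> (9,6)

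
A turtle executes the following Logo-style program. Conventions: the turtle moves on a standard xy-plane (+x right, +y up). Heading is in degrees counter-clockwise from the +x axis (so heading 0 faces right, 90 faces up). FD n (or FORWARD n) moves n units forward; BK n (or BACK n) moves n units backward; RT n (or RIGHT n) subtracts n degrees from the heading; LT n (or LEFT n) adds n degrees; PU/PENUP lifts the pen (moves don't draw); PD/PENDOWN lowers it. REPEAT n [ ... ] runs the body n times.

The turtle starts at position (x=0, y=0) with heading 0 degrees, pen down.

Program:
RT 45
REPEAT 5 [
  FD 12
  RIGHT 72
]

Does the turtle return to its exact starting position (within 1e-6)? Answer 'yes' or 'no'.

Answer: yes

Derivation:
Executing turtle program step by step:
Start: pos=(0,0), heading=0, pen down
RT 45: heading 0 -> 315
REPEAT 5 [
  -- iteration 1/5 --
  FD 12: (0,0) -> (8.485,-8.485) [heading=315, draw]
  RT 72: heading 315 -> 243
  -- iteration 2/5 --
  FD 12: (8.485,-8.485) -> (3.037,-19.177) [heading=243, draw]
  RT 72: heading 243 -> 171
  -- iteration 3/5 --
  FD 12: (3.037,-19.177) -> (-8.815,-17.3) [heading=171, draw]
  RT 72: heading 171 -> 99
  -- iteration 4/5 --
  FD 12: (-8.815,-17.3) -> (-10.692,-5.448) [heading=99, draw]
  RT 72: heading 99 -> 27
  -- iteration 5/5 --
  FD 12: (-10.692,-5.448) -> (0,0) [heading=27, draw]
  RT 72: heading 27 -> 315
]
Final: pos=(0,0), heading=315, 5 segment(s) drawn

Start position: (0, 0)
Final position: (0, 0)
Distance = 0; < 1e-6 -> CLOSED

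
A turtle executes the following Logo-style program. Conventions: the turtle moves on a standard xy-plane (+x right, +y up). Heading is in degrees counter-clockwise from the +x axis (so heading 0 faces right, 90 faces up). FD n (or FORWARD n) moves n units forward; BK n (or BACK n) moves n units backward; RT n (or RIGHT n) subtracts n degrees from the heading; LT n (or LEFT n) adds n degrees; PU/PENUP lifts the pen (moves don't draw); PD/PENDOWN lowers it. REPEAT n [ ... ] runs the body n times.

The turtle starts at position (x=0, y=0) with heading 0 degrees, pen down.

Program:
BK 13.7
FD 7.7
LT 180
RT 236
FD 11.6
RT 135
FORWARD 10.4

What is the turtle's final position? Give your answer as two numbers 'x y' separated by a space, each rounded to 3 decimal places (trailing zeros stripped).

Executing turtle program step by step:
Start: pos=(0,0), heading=0, pen down
BK 13.7: (0,0) -> (-13.7,0) [heading=0, draw]
FD 7.7: (-13.7,0) -> (-6,0) [heading=0, draw]
LT 180: heading 0 -> 180
RT 236: heading 180 -> 304
FD 11.6: (-6,0) -> (0.487,-9.617) [heading=304, draw]
RT 135: heading 304 -> 169
FD 10.4: (0.487,-9.617) -> (-9.722,-7.632) [heading=169, draw]
Final: pos=(-9.722,-7.632), heading=169, 4 segment(s) drawn

Answer: -9.722 -7.632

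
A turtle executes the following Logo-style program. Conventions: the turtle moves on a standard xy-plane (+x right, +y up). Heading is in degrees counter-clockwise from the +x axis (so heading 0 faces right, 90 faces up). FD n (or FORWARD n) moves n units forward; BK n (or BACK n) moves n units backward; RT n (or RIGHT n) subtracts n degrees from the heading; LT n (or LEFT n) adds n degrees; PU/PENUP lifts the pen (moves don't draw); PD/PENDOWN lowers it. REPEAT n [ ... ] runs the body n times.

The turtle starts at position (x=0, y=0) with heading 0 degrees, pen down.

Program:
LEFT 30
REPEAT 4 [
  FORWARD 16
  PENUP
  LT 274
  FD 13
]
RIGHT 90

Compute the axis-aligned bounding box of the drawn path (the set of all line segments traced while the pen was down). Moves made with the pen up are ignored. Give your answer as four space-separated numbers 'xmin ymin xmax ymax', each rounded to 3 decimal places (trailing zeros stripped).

Executing turtle program step by step:
Start: pos=(0,0), heading=0, pen down
LT 30: heading 0 -> 30
REPEAT 4 [
  -- iteration 1/4 --
  FD 16: (0,0) -> (13.856,8) [heading=30, draw]
  PU: pen up
  LT 274: heading 30 -> 304
  FD 13: (13.856,8) -> (21.126,-2.777) [heading=304, move]
  -- iteration 2/4 --
  FD 16: (21.126,-2.777) -> (30.073,-16.042) [heading=304, move]
  PU: pen up
  LT 274: heading 304 -> 218
  FD 13: (30.073,-16.042) -> (19.829,-24.046) [heading=218, move]
  -- iteration 3/4 --
  FD 16: (19.829,-24.046) -> (7.221,-33.896) [heading=218, move]
  PU: pen up
  LT 274: heading 218 -> 132
  FD 13: (7.221,-33.896) -> (-1.478,-24.235) [heading=132, move]
  -- iteration 4/4 --
  FD 16: (-1.478,-24.235) -> (-12.184,-12.345) [heading=132, move]
  PU: pen up
  LT 274: heading 132 -> 46
  FD 13: (-12.184,-12.345) -> (-3.154,-2.994) [heading=46, move]
]
RT 90: heading 46 -> 316
Final: pos=(-3.154,-2.994), heading=316, 1 segment(s) drawn

Segment endpoints: x in {0, 13.856}, y in {0, 8}
xmin=0, ymin=0, xmax=13.856, ymax=8

Answer: 0 0 13.856 8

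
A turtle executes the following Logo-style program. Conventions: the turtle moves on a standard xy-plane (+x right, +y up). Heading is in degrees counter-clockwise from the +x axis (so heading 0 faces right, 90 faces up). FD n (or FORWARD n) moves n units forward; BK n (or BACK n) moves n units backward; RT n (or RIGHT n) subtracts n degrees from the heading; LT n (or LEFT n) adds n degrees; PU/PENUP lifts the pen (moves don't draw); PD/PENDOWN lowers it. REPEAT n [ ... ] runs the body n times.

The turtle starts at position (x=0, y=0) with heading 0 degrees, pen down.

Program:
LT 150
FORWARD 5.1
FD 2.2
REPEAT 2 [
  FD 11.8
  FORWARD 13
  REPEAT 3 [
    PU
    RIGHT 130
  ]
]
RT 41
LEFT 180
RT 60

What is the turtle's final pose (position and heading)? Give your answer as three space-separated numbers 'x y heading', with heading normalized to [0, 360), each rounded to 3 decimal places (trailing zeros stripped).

Executing turtle program step by step:
Start: pos=(0,0), heading=0, pen down
LT 150: heading 0 -> 150
FD 5.1: (0,0) -> (-4.417,2.55) [heading=150, draw]
FD 2.2: (-4.417,2.55) -> (-6.322,3.65) [heading=150, draw]
REPEAT 2 [
  -- iteration 1/2 --
  FD 11.8: (-6.322,3.65) -> (-16.541,9.55) [heading=150, draw]
  FD 13: (-16.541,9.55) -> (-27.799,16.05) [heading=150, draw]
  REPEAT 3 [
    -- iteration 1/3 --
    PU: pen up
    RT 130: heading 150 -> 20
    -- iteration 2/3 --
    PU: pen up
    RT 130: heading 20 -> 250
    -- iteration 3/3 --
    PU: pen up
    RT 130: heading 250 -> 120
  ]
  -- iteration 2/2 --
  FD 11.8: (-27.799,16.05) -> (-33.699,26.269) [heading=120, move]
  FD 13: (-33.699,26.269) -> (-40.199,37.527) [heading=120, move]
  REPEAT 3 [
    -- iteration 1/3 --
    PU: pen up
    RT 130: heading 120 -> 350
    -- iteration 2/3 --
    PU: pen up
    RT 130: heading 350 -> 220
    -- iteration 3/3 --
    PU: pen up
    RT 130: heading 220 -> 90
  ]
]
RT 41: heading 90 -> 49
LT 180: heading 49 -> 229
RT 60: heading 229 -> 169
Final: pos=(-40.199,37.527), heading=169, 4 segment(s) drawn

Answer: -40.199 37.527 169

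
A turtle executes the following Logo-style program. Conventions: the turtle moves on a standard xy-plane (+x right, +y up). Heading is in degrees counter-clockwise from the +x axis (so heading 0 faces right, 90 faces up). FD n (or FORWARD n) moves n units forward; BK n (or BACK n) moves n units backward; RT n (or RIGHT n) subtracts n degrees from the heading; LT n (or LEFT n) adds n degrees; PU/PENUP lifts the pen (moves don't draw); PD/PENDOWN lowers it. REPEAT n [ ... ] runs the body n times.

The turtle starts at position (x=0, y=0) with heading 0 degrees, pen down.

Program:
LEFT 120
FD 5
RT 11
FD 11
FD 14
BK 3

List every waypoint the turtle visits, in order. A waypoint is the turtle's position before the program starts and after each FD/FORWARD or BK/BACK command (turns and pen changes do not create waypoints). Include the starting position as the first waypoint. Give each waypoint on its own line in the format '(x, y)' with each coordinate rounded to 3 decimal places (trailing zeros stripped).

Executing turtle program step by step:
Start: pos=(0,0), heading=0, pen down
LT 120: heading 0 -> 120
FD 5: (0,0) -> (-2.5,4.33) [heading=120, draw]
RT 11: heading 120 -> 109
FD 11: (-2.5,4.33) -> (-6.081,14.731) [heading=109, draw]
FD 14: (-6.081,14.731) -> (-10.639,27.968) [heading=109, draw]
BK 3: (-10.639,27.968) -> (-9.662,25.132) [heading=109, draw]
Final: pos=(-9.662,25.132), heading=109, 4 segment(s) drawn
Waypoints (5 total):
(0, 0)
(-2.5, 4.33)
(-6.081, 14.731)
(-10.639, 27.968)
(-9.662, 25.132)

Answer: (0, 0)
(-2.5, 4.33)
(-6.081, 14.731)
(-10.639, 27.968)
(-9.662, 25.132)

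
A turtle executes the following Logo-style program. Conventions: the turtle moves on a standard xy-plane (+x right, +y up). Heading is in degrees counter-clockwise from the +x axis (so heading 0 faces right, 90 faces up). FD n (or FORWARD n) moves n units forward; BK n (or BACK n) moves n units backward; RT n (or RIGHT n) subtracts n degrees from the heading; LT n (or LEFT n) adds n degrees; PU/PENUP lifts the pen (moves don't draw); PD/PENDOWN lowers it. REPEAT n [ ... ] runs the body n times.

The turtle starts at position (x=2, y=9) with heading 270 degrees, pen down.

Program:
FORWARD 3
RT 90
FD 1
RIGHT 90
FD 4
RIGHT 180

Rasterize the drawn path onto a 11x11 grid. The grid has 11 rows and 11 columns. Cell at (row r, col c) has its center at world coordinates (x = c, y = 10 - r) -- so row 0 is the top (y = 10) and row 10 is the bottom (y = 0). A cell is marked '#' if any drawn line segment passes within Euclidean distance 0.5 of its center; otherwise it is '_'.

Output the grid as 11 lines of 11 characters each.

Segment 0: (2,9) -> (2,6)
Segment 1: (2,6) -> (1,6)
Segment 2: (1,6) -> (1,10)

Answer: _#_________
_##________
_##________
_##________
_##________
___________
___________
___________
___________
___________
___________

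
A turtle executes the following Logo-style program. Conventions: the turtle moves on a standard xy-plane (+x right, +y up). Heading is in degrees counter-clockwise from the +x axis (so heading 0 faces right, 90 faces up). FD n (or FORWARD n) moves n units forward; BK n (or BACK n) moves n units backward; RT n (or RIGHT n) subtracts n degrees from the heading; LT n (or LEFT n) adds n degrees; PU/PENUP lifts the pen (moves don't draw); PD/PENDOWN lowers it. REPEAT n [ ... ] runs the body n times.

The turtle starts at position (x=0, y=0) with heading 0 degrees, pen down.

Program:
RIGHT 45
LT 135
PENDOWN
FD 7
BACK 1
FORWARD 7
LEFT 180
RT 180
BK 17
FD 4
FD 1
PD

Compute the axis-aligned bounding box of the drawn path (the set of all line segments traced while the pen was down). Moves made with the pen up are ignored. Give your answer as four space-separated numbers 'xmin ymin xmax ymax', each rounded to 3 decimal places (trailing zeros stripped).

Executing turtle program step by step:
Start: pos=(0,0), heading=0, pen down
RT 45: heading 0 -> 315
LT 135: heading 315 -> 90
PD: pen down
FD 7: (0,0) -> (0,7) [heading=90, draw]
BK 1: (0,7) -> (0,6) [heading=90, draw]
FD 7: (0,6) -> (0,13) [heading=90, draw]
LT 180: heading 90 -> 270
RT 180: heading 270 -> 90
BK 17: (0,13) -> (0,-4) [heading=90, draw]
FD 4: (0,-4) -> (0,0) [heading=90, draw]
FD 1: (0,0) -> (0,1) [heading=90, draw]
PD: pen down
Final: pos=(0,1), heading=90, 6 segment(s) drawn

Segment endpoints: x in {0, 0, 0, 0, 0, 0, 0}, y in {-4, 0, 1, 6, 7, 13}
xmin=0, ymin=-4, xmax=0, ymax=13

Answer: 0 -4 0 13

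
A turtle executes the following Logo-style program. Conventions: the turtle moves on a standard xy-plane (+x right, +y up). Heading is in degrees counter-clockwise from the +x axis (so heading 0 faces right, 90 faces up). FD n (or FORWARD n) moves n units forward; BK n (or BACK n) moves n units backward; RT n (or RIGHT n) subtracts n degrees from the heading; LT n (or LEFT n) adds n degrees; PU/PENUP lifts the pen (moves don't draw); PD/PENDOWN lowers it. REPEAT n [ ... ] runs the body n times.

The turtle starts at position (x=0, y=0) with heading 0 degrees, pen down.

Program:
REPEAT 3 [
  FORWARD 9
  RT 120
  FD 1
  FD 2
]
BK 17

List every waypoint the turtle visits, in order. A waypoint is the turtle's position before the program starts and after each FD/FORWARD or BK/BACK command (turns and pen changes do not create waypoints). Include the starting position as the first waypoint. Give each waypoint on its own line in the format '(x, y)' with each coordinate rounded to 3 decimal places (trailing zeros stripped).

Executing turtle program step by step:
Start: pos=(0,0), heading=0, pen down
REPEAT 3 [
  -- iteration 1/3 --
  FD 9: (0,0) -> (9,0) [heading=0, draw]
  RT 120: heading 0 -> 240
  FD 1: (9,0) -> (8.5,-0.866) [heading=240, draw]
  FD 2: (8.5,-0.866) -> (7.5,-2.598) [heading=240, draw]
  -- iteration 2/3 --
  FD 9: (7.5,-2.598) -> (3,-10.392) [heading=240, draw]
  RT 120: heading 240 -> 120
  FD 1: (3,-10.392) -> (2.5,-9.526) [heading=120, draw]
  FD 2: (2.5,-9.526) -> (1.5,-7.794) [heading=120, draw]
  -- iteration 3/3 --
  FD 9: (1.5,-7.794) -> (-3,0) [heading=120, draw]
  RT 120: heading 120 -> 0
  FD 1: (-3,0) -> (-2,0) [heading=0, draw]
  FD 2: (-2,0) -> (0,0) [heading=0, draw]
]
BK 17: (0,0) -> (-17,0) [heading=0, draw]
Final: pos=(-17,0), heading=0, 10 segment(s) drawn
Waypoints (11 total):
(0, 0)
(9, 0)
(8.5, -0.866)
(7.5, -2.598)
(3, -10.392)
(2.5, -9.526)
(1.5, -7.794)
(-3, 0)
(-2, 0)
(0, 0)
(-17, 0)

Answer: (0, 0)
(9, 0)
(8.5, -0.866)
(7.5, -2.598)
(3, -10.392)
(2.5, -9.526)
(1.5, -7.794)
(-3, 0)
(-2, 0)
(0, 0)
(-17, 0)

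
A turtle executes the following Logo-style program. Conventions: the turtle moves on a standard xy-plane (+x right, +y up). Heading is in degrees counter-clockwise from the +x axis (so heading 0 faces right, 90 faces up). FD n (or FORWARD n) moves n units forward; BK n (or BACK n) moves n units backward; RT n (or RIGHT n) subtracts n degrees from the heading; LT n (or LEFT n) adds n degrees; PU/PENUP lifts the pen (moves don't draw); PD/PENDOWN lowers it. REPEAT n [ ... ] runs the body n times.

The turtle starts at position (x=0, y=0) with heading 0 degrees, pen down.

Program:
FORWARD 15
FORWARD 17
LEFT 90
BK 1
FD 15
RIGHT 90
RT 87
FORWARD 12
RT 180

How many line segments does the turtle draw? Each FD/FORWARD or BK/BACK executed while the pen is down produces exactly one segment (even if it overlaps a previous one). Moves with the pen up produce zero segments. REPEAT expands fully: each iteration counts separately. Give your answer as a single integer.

Executing turtle program step by step:
Start: pos=(0,0), heading=0, pen down
FD 15: (0,0) -> (15,0) [heading=0, draw]
FD 17: (15,0) -> (32,0) [heading=0, draw]
LT 90: heading 0 -> 90
BK 1: (32,0) -> (32,-1) [heading=90, draw]
FD 15: (32,-1) -> (32,14) [heading=90, draw]
RT 90: heading 90 -> 0
RT 87: heading 0 -> 273
FD 12: (32,14) -> (32.628,2.016) [heading=273, draw]
RT 180: heading 273 -> 93
Final: pos=(32.628,2.016), heading=93, 5 segment(s) drawn
Segments drawn: 5

Answer: 5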